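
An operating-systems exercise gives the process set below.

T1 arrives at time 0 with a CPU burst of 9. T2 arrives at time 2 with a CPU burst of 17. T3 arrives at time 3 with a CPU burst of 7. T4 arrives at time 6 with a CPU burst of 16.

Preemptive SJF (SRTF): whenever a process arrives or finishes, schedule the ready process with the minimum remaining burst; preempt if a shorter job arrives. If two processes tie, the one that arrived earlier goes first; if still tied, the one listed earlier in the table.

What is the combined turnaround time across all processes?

Gantt: | T1 0-9 | T3 9-16 | T4 16-32 | T2 32-49 |
Completion: T1=9  T2=49  T3=16  T4=32
Turnaround = completion − arrival: T1=9, T2=47, T3=13, T4=26
Total turnaround = 9 + 47 + 13 + 26 = 95

95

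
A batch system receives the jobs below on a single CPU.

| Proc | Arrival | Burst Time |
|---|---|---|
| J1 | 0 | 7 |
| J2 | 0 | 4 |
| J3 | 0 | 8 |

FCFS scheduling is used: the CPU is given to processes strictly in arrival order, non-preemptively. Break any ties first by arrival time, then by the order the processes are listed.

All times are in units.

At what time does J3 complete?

19

Gantt: | J1 0-7 | J2 7-11 | J3 11-19 |
Completion: J1=7  J2=11  J3=19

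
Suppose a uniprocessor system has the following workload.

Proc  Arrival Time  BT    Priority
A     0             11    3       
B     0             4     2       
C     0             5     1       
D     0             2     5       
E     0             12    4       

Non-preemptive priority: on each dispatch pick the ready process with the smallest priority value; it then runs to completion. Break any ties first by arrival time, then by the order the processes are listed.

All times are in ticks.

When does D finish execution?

Gantt: | C 0-5 | B 5-9 | A 9-20 | E 20-32 | D 32-34 |
Completion: A=20  B=9  C=5  D=34  E=32

34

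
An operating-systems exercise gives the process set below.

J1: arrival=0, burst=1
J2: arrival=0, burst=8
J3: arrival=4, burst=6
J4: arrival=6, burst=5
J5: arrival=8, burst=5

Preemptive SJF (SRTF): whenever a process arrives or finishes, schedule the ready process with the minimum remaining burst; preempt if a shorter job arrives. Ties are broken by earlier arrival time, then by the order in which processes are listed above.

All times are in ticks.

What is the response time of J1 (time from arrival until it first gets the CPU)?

0

Gantt: | J1 0-1 | J2 1-9 | J4 9-14 | J5 14-19 | J3 19-25 |
Completion: J1=1  J2=9  J3=25  J4=14  J5=19
Response(J1) = first start − arrival = 0 − 0 = 0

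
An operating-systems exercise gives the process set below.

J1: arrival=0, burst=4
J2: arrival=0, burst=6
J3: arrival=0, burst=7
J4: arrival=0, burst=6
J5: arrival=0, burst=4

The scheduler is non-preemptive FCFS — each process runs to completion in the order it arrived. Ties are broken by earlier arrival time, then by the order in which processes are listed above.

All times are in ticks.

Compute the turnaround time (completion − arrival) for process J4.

23

Timeline: | J1 0-4 | J2 4-10 | J3 10-17 | J4 17-23 | J5 23-27 |
Completion: J1=4  J2=10  J3=17  J4=23  J5=27
Turnaround (C−A): J1=4  J2=10  J3=17  J4=23  J5=27
Turnaround(J4) = completion − arrival = 23 − 0 = 23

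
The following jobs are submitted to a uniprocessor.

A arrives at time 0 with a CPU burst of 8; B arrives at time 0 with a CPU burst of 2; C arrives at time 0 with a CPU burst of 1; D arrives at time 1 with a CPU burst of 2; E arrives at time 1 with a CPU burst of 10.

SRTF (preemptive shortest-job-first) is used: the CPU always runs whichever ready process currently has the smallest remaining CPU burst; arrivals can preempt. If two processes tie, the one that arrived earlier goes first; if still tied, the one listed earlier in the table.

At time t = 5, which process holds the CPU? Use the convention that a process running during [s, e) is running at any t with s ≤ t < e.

Schedule: | C 0-1 | B 1-3 | D 3-5 | A 5-13 | E 13-23 |
Completion: A=13  B=3  C=1  D=5  E=23
Turnaround (C−A): A=13  B=3  C=1  D=4  E=22

A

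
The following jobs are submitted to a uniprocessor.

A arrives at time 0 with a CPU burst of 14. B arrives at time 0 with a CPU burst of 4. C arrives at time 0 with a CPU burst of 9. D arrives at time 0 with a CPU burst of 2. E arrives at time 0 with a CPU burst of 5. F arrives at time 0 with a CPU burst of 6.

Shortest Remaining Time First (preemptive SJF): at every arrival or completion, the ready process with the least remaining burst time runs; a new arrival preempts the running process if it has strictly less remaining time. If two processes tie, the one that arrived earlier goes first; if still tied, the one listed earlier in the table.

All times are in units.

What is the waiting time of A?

26

Schedule: | D 0-2 | B 2-6 | E 6-11 | F 11-17 | C 17-26 | A 26-40 |
Completion: A=40  B=6  C=26  D=2  E=11  F=17
Waiting(A) = turnaround − burst = 40 − 14 = 26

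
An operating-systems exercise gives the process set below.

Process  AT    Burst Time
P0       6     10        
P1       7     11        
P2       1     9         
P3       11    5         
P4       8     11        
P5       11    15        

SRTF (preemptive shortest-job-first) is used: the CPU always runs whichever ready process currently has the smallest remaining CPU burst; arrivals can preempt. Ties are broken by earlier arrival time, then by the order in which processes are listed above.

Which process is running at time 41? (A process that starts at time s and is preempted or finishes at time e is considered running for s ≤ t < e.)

P4

Schedule: | idle 0-1 | P2 1-10 | P0 10-11 | P3 11-16 | P0 16-25 | P1 25-36 | P4 36-47 | P5 47-62 |
Completion: P0=25  P1=36  P2=10  P3=16  P4=47  P5=62
Turnaround (C−A): P0=19  P1=29  P2=9  P3=5  P4=39  P5=51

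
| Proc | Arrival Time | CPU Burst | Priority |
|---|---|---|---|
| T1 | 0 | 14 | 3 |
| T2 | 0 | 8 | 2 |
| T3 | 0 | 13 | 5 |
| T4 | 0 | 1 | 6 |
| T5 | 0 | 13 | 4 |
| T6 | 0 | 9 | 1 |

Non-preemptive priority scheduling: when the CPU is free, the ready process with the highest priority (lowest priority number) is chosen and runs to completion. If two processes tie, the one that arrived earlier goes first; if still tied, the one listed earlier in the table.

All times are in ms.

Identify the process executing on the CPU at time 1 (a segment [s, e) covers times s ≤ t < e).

T6

Gantt: | T6 0-9 | T2 9-17 | T1 17-31 | T5 31-44 | T3 44-57 | T4 57-58 |
Completion: T1=31  T2=17  T3=57  T4=58  T5=44  T6=9
Turnaround (C−A): T1=31  T2=17  T3=57  T4=58  T5=44  T6=9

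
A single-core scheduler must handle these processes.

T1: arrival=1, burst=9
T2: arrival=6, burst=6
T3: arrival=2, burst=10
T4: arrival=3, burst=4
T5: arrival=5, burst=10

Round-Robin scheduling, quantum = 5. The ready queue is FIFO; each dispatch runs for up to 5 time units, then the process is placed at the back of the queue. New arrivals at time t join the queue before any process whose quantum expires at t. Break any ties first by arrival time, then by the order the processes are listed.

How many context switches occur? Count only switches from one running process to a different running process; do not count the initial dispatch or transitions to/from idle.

Schedule: | idle 0-1 | T1 1-6 | T3 6-11 | T4 11-15 | T5 15-20 | T2 20-25 | T1 25-29 | T3 29-34 | T5 34-39 | T2 39-40 |
Completion: T1=29  T2=40  T3=34  T4=15  T5=39
Turnaround (C−A): T1=28  T2=34  T3=32  T4=12  T5=34

8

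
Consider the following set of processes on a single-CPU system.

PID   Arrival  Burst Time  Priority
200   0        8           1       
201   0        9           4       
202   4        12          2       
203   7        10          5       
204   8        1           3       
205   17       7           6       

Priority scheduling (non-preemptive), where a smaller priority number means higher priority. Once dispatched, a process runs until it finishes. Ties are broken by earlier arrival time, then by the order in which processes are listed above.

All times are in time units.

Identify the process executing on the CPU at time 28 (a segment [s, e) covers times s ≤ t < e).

201

Gantt: | 200 0-8 | 202 8-20 | 204 20-21 | 201 21-30 | 203 30-40 | 205 40-47 |
Completion: 200=8  201=30  202=20  203=40  204=21  205=47
Turnaround (C−A): 200=8  201=30  202=16  203=33  204=13  205=30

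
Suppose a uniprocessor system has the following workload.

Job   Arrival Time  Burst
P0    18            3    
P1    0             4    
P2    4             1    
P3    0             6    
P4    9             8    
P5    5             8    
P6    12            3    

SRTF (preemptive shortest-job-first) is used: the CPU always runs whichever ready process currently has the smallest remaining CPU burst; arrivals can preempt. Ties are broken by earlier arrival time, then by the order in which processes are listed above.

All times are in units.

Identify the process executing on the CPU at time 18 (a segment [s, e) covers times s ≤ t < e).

Schedule: | P1 0-4 | P2 4-5 | P3 5-11 | P5 11-12 | P6 12-15 | P5 15-18 | P0 18-21 | P5 21-25 | P4 25-33 |
Completion: P0=21  P1=4  P2=5  P3=11  P4=33  P5=25  P6=15
Turnaround (C−A): P0=3  P1=4  P2=1  P3=11  P4=24  P5=20  P6=3

P0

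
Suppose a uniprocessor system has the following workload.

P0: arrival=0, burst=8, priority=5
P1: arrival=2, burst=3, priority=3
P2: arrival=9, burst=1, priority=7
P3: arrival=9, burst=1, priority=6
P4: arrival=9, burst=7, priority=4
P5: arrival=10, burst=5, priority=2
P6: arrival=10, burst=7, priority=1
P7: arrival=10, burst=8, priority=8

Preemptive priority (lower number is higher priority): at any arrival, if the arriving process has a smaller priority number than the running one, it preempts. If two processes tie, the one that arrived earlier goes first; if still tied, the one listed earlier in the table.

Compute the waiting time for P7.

Gantt: | P0 0-2 | P1 2-5 | P0 5-9 | P4 9-10 | P6 10-17 | P5 17-22 | P4 22-28 | P0 28-30 | P3 30-31 | P2 31-32 | P7 32-40 |
Completion: P0=30  P1=5  P2=32  P3=31  P4=28  P5=22  P6=17  P7=40
Turnaround (C−A): P0=30  P1=3  P2=23  P3=22  P4=19  P5=12  P6=7  P7=30
Waiting(P7) = turnaround − burst = 30 − 8 = 22

22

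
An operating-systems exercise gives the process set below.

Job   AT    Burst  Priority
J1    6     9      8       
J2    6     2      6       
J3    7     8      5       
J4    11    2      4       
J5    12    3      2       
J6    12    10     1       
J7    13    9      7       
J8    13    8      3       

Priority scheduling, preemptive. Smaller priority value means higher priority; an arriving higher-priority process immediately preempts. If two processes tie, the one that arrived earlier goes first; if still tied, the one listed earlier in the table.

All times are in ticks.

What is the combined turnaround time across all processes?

216

Schedule: | idle 0-6 | J2 6-7 | J3 7-11 | J4 11-12 | J6 12-22 | J5 22-25 | J8 25-33 | J4 33-34 | J3 34-38 | J2 38-39 | J7 39-48 | J1 48-57 |
Completion: J1=57  J2=39  J3=38  J4=34  J5=25  J6=22  J7=48  J8=33
Turnaround = completion − arrival: J1=51, J2=33, J3=31, J4=23, J5=13, J6=10, J7=35, J8=20
Total turnaround = 51 + 33 + 31 + 23 + 13 + 10 + 35 + 20 = 216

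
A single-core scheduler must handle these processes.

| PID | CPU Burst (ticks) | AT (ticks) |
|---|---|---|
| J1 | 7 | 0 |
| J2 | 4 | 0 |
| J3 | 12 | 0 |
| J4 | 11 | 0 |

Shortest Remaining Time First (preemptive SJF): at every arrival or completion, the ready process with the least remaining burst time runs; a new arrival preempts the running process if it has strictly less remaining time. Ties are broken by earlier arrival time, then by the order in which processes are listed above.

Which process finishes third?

J4

Schedule: | J2 0-4 | J1 4-11 | J4 11-22 | J3 22-34 |
Completion: J1=11  J2=4  J3=34  J4=22
Turnaround (C−A): J1=11  J2=4  J3=34  J4=22
Finish order: J2 → J1 → J4 → J3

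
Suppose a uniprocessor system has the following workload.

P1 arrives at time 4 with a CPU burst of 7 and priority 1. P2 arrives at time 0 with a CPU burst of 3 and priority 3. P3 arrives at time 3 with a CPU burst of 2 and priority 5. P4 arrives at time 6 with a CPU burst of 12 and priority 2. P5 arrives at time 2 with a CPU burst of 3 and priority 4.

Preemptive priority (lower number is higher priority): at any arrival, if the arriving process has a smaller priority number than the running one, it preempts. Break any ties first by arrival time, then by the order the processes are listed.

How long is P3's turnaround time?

Schedule: | P2 0-3 | P5 3-4 | P1 4-11 | P4 11-23 | P5 23-25 | P3 25-27 |
Completion: P1=11  P2=3  P3=27  P4=23  P5=25
Turnaround(P3) = completion − arrival = 27 − 3 = 24

24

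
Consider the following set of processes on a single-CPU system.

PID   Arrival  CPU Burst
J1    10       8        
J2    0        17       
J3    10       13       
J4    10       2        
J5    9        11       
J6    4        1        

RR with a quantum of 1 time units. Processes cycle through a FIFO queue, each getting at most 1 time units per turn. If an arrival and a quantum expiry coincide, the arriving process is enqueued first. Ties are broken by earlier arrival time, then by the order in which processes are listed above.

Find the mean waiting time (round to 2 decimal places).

Timeline: | J2 0-4 | J6 4-5 | J2 5-9 | J5 9-10 | J2 10-11 | J1 11-12 | J3 12-13 | J4 13-14 | J5 14-15 | J2 15-16 | J1 16-17 | J3 17-18 | J4 18-19 | J5 19-20 | J2 20-21 | J1 21-22 | J3 22-23 | J5 23-24 | J2 24-25 | J1 25-26 | J3 26-27 | J5 27-28 | J2 28-29 | J1 29-30 | J3 30-31 | J5 31-32 | J2 32-33 | J1 33-34 | J3 34-35 | J5 35-36 | J2 36-37 | J1 37-38 | J3 38-39 | J5 39-40 | J2 40-41 | J1 41-42 | J3 42-43 | J5 43-44 | J2 44-45 | J3 45-46 | J5 46-47 | J3 47-48 | J5 48-49 | J3 49-52 |
Completion: J1=42  J2=45  J3=52  J4=19  J5=49  J6=5
Waiting times: J1=24, J2=28, J3=29, J4=7, J5=29, J6=0
Average waiting = (24+28+29+7+29+0) / 6 = 117/6 = 19.50

19.50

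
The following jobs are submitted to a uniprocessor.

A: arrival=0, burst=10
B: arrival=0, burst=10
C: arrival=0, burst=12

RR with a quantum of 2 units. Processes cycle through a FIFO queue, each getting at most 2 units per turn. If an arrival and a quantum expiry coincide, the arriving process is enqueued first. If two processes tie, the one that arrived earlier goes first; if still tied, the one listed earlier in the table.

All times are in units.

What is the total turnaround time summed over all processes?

86

Gantt: | A 0-2 | B 2-4 | C 4-6 | A 6-8 | B 8-10 | C 10-12 | A 12-14 | B 14-16 | C 16-18 | A 18-20 | B 20-22 | C 22-24 | A 24-26 | B 26-28 | C 28-32 |
Completion: A=26  B=28  C=32
Turnaround (C−A): A=26  B=28  C=32
Turnaround = completion − arrival: A=26, B=28, C=32
Total turnaround = 26 + 28 + 32 = 86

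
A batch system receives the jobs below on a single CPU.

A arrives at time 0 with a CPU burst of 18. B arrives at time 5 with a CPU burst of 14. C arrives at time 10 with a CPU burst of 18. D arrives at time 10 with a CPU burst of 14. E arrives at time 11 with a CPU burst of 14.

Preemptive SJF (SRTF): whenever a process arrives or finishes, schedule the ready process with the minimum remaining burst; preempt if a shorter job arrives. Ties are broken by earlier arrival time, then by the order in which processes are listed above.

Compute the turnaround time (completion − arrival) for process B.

Timeline: | A 0-18 | B 18-32 | D 32-46 | E 46-60 | C 60-78 |
Completion: A=18  B=32  C=78  D=46  E=60
Turnaround (C−A): A=18  B=27  C=68  D=36  E=49
Turnaround(B) = completion − arrival = 32 − 5 = 27

27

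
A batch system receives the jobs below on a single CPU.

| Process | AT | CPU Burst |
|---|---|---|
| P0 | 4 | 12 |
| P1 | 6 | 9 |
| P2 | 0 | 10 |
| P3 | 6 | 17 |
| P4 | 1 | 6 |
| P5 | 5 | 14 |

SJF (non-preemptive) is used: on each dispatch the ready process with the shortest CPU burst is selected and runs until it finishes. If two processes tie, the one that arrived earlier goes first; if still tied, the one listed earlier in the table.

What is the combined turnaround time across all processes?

185

Timeline: | P2 0-10 | P4 10-16 | P1 16-25 | P0 25-37 | P5 37-51 | P3 51-68 |
Completion: P0=37  P1=25  P2=10  P3=68  P4=16  P5=51
Turnaround = completion − arrival: P0=33, P1=19, P2=10, P3=62, P4=15, P5=46
Total turnaround = 33 + 19 + 10 + 62 + 15 + 46 = 185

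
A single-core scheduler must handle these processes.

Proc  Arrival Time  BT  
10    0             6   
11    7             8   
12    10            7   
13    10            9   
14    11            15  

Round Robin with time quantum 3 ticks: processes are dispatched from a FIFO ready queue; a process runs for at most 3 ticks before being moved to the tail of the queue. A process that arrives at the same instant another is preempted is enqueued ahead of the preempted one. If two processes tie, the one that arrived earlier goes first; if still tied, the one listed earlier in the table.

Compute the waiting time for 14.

20

Gantt: | 10 0-6 | idle 6-7 | 11 7-10 | 12 10-13 | 13 13-16 | 11 16-19 | 14 19-22 | 12 22-25 | 13 25-28 | 11 28-30 | 14 30-33 | 12 33-34 | 13 34-37 | 14 37-46 |
Completion: 10=6  11=30  12=34  13=37  14=46
Waiting(14) = turnaround − burst = 35 − 15 = 20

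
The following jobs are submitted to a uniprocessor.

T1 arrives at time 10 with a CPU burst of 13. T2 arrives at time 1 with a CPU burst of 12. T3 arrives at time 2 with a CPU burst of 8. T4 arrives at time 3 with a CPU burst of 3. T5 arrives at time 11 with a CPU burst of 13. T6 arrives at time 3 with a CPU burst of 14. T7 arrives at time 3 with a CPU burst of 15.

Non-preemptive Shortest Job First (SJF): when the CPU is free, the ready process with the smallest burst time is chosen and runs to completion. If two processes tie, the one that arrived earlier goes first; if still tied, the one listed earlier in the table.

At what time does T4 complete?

Timeline: | idle 0-1 | T2 1-13 | T4 13-16 | T3 16-24 | T1 24-37 | T5 37-50 | T6 50-64 | T7 64-79 |
Completion: T1=37  T2=13  T3=24  T4=16  T5=50  T6=64  T7=79
Turnaround (C−A): T1=27  T2=12  T3=22  T4=13  T5=39  T6=61  T7=76

16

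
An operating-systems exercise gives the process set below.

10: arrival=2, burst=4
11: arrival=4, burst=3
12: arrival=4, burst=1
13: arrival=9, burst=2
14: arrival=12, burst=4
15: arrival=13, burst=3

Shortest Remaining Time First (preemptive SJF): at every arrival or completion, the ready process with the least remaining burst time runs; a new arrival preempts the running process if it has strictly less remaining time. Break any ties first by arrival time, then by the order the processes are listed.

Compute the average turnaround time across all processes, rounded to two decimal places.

4.17

Schedule: | idle 0-2 | 10 2-4 | 12 4-5 | 10 5-7 | 11 7-10 | 13 10-12 | 14 12-16 | 15 16-19 |
Completion: 10=7  11=10  12=5  13=12  14=16  15=19
Turnaround (C−A): 10=5  11=6  12=1  13=3  14=4  15=6
Turnaround times: 10=5, 11=6, 12=1, 13=3, 14=4, 15=6
Average turnaround = (5+6+1+3+4+6) / 6 = 25/6 = 4.17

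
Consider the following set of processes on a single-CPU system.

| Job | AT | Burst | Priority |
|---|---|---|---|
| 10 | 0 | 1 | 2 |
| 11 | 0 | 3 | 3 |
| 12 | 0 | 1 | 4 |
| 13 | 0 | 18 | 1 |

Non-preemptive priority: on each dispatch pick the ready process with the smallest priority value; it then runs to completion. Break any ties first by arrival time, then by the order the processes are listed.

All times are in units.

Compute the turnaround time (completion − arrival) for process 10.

19

Schedule: | 13 0-18 | 10 18-19 | 11 19-22 | 12 22-23 |
Completion: 10=19  11=22  12=23  13=18
Turnaround (C−A): 10=19  11=22  12=23  13=18
Turnaround(10) = completion − arrival = 19 − 0 = 19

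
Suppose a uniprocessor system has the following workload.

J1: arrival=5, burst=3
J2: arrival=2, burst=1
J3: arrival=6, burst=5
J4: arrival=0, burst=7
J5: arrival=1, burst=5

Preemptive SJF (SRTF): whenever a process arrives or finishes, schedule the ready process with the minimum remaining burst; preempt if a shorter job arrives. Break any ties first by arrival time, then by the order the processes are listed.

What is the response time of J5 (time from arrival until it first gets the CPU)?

Schedule: | J4 0-1 | J5 1-2 | J2 2-3 | J5 3-7 | J1 7-10 | J3 10-15 | J4 15-21 |
Completion: J1=10  J2=3  J3=15  J4=21  J5=7
Turnaround (C−A): J1=5  J2=1  J3=9  J4=21  J5=6
Response(J5) = first start − arrival = 1 − 1 = 0

0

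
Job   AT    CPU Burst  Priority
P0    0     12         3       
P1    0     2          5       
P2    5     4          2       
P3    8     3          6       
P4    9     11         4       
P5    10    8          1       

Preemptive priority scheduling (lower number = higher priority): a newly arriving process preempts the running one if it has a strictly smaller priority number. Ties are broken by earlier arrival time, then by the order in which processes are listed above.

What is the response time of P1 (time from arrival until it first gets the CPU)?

Gantt: | P0 0-5 | P2 5-9 | P0 9-10 | P5 10-18 | P0 18-24 | P4 24-35 | P1 35-37 | P3 37-40 |
Completion: P0=24  P1=37  P2=9  P3=40  P4=35  P5=18
Response(P1) = first start − arrival = 35 − 0 = 35

35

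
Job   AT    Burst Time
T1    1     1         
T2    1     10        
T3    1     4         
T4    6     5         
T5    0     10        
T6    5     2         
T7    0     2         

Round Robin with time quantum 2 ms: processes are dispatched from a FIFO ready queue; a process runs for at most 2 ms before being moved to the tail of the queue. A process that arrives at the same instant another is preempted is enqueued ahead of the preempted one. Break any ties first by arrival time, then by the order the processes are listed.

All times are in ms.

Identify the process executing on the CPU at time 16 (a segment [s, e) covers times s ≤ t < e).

Schedule: | T5 0-2 | T7 2-4 | T1 4-5 | T2 5-7 | T3 7-9 | T5 9-11 | T6 11-13 | T4 13-15 | T2 15-17 | T3 17-19 | T5 19-21 | T4 21-23 | T2 23-25 | T5 25-27 | T4 27-28 | T2 28-30 | T5 30-32 | T2 32-34 |
Completion: T1=5  T2=34  T3=19  T4=28  T5=32  T6=13  T7=4

T2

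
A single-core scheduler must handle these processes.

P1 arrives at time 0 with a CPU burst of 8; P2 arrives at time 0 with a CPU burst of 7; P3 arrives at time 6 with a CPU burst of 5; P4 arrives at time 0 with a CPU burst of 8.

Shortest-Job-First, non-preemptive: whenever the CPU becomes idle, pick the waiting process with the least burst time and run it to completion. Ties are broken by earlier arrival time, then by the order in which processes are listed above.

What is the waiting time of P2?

Gantt: | P2 0-7 | P3 7-12 | P1 12-20 | P4 20-28 |
Completion: P1=20  P2=7  P3=12  P4=28
Waiting(P2) = turnaround − burst = 7 − 7 = 0

0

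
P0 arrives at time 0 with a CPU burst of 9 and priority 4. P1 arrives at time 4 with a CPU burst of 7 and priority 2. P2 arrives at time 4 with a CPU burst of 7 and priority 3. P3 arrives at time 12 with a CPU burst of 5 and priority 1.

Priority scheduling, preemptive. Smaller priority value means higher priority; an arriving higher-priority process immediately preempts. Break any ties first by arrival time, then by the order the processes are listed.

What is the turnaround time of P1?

Schedule: | P0 0-4 | P1 4-11 | P2 11-12 | P3 12-17 | P2 17-23 | P0 23-28 |
Completion: P0=28  P1=11  P2=23  P3=17
Turnaround (C−A): P0=28  P1=7  P2=19  P3=5
Turnaround(P1) = completion − arrival = 11 − 4 = 7

7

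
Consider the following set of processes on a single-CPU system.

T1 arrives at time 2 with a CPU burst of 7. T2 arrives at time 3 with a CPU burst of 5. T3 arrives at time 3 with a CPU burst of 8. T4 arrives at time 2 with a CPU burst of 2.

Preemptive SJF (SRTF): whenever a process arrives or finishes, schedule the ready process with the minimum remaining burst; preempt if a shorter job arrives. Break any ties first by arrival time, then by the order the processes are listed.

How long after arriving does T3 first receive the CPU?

13

Timeline: | idle 0-2 | T4 2-4 | T2 4-9 | T1 9-16 | T3 16-24 |
Completion: T1=16  T2=9  T3=24  T4=4
Turnaround (C−A): T1=14  T2=6  T3=21  T4=2
Response(T3) = first start − arrival = 16 − 3 = 13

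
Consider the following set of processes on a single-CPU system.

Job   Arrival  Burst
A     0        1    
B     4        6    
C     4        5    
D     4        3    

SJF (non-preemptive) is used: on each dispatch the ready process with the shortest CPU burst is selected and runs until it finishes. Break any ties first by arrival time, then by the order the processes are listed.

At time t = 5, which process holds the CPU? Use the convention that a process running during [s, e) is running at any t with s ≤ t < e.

Timeline: | A 0-1 | idle 1-4 | D 4-7 | C 7-12 | B 12-18 |
Completion: A=1  B=18  C=12  D=7
Turnaround (C−A): A=1  B=14  C=8  D=3

D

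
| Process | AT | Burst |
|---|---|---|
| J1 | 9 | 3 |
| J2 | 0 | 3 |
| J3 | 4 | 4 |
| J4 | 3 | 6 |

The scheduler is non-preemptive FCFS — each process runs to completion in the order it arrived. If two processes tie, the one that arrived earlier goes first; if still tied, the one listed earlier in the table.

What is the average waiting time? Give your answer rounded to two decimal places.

Schedule: | J2 0-3 | J4 3-9 | J3 9-13 | J1 13-16 |
Completion: J1=16  J2=3  J3=13  J4=9
Turnaround (C−A): J1=7  J2=3  J3=9  J4=6
Waiting times: J1=4, J2=0, J3=5, J4=0
Average waiting = (4+0+5+0) / 4 = 9/4 = 2.25

2.25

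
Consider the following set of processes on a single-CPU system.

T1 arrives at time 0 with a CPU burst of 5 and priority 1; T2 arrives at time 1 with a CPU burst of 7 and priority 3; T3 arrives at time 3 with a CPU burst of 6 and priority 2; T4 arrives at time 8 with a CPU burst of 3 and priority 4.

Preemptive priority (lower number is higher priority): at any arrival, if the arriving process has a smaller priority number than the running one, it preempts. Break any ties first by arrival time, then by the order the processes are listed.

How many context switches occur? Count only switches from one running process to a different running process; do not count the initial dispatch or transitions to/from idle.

Schedule: | T1 0-5 | T3 5-11 | T2 11-18 | T4 18-21 |
Completion: T1=5  T2=18  T3=11  T4=21
Turnaround (C−A): T1=5  T2=17  T3=8  T4=13

3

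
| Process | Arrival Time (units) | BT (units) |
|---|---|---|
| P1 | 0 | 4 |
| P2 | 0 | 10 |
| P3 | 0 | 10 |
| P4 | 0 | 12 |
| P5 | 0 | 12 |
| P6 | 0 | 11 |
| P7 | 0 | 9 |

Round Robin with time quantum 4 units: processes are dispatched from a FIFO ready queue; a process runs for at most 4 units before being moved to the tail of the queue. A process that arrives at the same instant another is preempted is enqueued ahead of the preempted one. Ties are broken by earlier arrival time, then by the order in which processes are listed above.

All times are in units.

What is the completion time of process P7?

68

Timeline: | P1 0-4 | P2 4-8 | P3 8-12 | P4 12-16 | P5 16-20 | P6 20-24 | P7 24-28 | P2 28-32 | P3 32-36 | P4 36-40 | P5 40-44 | P6 44-48 | P7 48-52 | P2 52-54 | P3 54-56 | P4 56-60 | P5 60-64 | P6 64-67 | P7 67-68 |
Completion: P1=4  P2=54  P3=56  P4=60  P5=64  P6=67  P7=68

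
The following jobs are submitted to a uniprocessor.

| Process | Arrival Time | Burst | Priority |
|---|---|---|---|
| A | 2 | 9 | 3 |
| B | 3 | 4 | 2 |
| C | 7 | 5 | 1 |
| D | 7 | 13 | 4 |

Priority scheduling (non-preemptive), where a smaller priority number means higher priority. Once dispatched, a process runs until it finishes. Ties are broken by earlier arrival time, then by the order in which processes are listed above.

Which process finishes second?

Timeline: | idle 0-2 | A 2-11 | C 11-16 | B 16-20 | D 20-33 |
Completion: A=11  B=20  C=16  D=33
Turnaround (C−A): A=9  B=17  C=9  D=26
Finish order: A → C → B → D

C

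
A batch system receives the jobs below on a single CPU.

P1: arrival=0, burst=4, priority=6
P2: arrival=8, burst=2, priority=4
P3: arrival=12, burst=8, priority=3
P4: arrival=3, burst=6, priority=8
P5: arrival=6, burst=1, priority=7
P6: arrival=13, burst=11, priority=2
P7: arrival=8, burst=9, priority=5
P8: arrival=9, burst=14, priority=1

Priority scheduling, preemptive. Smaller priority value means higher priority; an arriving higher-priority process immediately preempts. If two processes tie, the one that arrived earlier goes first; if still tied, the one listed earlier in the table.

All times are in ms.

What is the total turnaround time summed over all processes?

201

Gantt: | P1 0-4 | P4 4-6 | P5 6-7 | P4 7-8 | P2 8-9 | P8 9-23 | P6 23-34 | P3 34-42 | P2 42-43 | P7 43-52 | P4 52-55 |
Completion: P1=4  P2=43  P3=42  P4=55  P5=7  P6=34  P7=52  P8=23
Turnaround = completion − arrival: P1=4, P2=35, P3=30, P4=52, P5=1, P6=21, P7=44, P8=14
Total turnaround = 4 + 35 + 30 + 52 + 1 + 21 + 44 + 14 = 201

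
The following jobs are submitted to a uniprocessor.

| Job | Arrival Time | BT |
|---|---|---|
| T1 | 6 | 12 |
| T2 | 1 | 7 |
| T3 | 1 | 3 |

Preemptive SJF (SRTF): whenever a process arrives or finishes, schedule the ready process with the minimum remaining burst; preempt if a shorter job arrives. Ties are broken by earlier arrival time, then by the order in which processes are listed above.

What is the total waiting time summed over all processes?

Gantt: | idle 0-1 | T3 1-4 | T2 4-11 | T1 11-23 |
Completion: T1=23  T2=11  T3=4
Waiting = turnaround − burst: T1=5, T2=3, T3=0
Total waiting = 5 + 3 + 0 = 8

8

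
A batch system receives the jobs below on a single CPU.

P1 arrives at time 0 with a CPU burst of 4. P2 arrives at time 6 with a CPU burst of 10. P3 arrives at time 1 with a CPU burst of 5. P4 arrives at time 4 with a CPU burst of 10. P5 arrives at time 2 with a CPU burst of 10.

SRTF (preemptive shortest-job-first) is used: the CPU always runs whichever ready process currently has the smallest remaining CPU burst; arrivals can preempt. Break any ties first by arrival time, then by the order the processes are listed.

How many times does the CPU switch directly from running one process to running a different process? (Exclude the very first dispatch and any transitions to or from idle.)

4

Schedule: | P1 0-4 | P3 4-9 | P5 9-19 | P4 19-29 | P2 29-39 |
Completion: P1=4  P2=39  P3=9  P4=29  P5=19
Turnaround (C−A): P1=4  P2=33  P3=8  P4=25  P5=17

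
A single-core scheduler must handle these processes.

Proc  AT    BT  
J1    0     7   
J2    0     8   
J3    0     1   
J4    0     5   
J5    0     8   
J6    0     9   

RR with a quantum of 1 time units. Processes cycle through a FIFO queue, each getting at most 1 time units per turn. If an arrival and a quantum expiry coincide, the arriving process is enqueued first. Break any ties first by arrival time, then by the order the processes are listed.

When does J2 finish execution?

35

Schedule: | J1 0-1 | J2 1-2 | J3 2-3 | J4 3-4 | J5 4-5 | J6 5-6 | J1 6-7 | J2 7-8 | J4 8-9 | J5 9-10 | J6 10-11 | J1 11-12 | J2 12-13 | J4 13-14 | J5 14-15 | J6 15-16 | J1 16-17 | J2 17-18 | J4 18-19 | J5 19-20 | J6 20-21 | J1 21-22 | J2 22-23 | J4 23-24 | J5 24-25 | J6 25-26 | J1 26-27 | J2 27-28 | J5 28-29 | J6 29-30 | J1 30-31 | J2 31-32 | J5 32-33 | J6 33-34 | J2 34-35 | J5 35-36 | J6 36-38 |
Completion: J1=31  J2=35  J3=3  J4=24  J5=36  J6=38
Turnaround (C−A): J1=31  J2=35  J3=3  J4=24  J5=36  J6=38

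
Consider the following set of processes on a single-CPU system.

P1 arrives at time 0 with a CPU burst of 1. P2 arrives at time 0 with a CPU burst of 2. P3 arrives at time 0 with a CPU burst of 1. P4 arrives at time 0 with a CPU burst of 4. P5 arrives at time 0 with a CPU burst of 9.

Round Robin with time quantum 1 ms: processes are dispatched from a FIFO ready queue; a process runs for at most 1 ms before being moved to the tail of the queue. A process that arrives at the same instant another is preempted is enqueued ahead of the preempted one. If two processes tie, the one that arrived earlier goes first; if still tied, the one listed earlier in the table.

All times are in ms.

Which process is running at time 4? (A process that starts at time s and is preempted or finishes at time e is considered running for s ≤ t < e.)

P5

Timeline: | P1 0-1 | P2 1-2 | P3 2-3 | P4 3-4 | P5 4-5 | P2 5-6 | P4 6-7 | P5 7-8 | P4 8-9 | P5 9-10 | P4 10-11 | P5 11-17 |
Completion: P1=1  P2=6  P3=3  P4=11  P5=17
Turnaround (C−A): P1=1  P2=6  P3=3  P4=11  P5=17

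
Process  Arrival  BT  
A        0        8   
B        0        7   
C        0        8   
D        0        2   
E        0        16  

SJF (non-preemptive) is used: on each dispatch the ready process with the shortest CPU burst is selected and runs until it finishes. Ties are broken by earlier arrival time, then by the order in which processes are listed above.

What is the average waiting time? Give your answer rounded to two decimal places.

10.60

Schedule: | D 0-2 | B 2-9 | A 9-17 | C 17-25 | E 25-41 |
Completion: A=17  B=9  C=25  D=2  E=41
Turnaround (C−A): A=17  B=9  C=25  D=2  E=41
Waiting times: A=9, B=2, C=17, D=0, E=25
Average waiting = (9+2+17+0+25) / 5 = 53/5 = 10.60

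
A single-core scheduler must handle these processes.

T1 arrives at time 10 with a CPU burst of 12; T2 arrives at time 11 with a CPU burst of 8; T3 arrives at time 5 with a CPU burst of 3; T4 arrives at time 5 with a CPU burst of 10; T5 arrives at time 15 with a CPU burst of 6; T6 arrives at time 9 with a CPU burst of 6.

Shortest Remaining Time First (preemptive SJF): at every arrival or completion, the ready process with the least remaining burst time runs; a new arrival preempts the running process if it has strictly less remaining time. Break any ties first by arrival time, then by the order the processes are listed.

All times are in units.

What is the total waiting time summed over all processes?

Gantt: | idle 0-5 | T3 5-8 | T4 8-9 | T6 9-15 | T5 15-21 | T2 21-29 | T4 29-38 | T1 38-50 |
Completion: T1=50  T2=29  T3=8  T4=38  T5=21  T6=15
Turnaround (C−A): T1=40  T2=18  T3=3  T4=33  T5=6  T6=6
Waiting = turnaround − burst: T1=28, T2=10, T3=0, T4=23, T5=0, T6=0
Total waiting = 28 + 10 + 0 + 23 + 0 + 0 = 61

61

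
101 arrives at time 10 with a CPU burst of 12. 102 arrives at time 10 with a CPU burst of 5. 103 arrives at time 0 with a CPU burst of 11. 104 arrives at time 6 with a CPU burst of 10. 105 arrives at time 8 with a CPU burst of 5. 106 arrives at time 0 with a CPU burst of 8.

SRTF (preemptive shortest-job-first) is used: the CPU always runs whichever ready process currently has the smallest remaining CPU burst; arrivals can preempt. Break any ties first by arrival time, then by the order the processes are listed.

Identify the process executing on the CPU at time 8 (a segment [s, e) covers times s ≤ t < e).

Gantt: | 106 0-8 | 105 8-13 | 102 13-18 | 104 18-28 | 103 28-39 | 101 39-51 |
Completion: 101=51  102=18  103=39  104=28  105=13  106=8
Turnaround (C−A): 101=41  102=8  103=39  104=22  105=5  106=8

105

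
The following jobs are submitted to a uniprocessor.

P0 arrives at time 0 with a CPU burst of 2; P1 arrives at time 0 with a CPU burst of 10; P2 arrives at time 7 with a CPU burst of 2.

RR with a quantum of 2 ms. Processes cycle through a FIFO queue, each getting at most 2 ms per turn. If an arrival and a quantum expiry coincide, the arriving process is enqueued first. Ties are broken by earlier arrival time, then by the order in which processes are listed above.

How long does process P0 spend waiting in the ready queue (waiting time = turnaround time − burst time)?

Timeline: | P0 0-2 | P1 2-8 | P2 8-10 | P1 10-14 |
Completion: P0=2  P1=14  P2=10
Turnaround (C−A): P0=2  P1=14  P2=3
Waiting(P0) = turnaround − burst = 2 − 2 = 0

0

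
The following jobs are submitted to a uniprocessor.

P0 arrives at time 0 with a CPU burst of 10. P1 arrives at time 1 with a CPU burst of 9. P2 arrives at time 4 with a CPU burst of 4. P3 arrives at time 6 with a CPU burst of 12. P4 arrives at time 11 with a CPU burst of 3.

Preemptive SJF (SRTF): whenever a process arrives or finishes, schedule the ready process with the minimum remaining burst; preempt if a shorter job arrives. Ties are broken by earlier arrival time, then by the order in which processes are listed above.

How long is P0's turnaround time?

Gantt: | P0 0-4 | P2 4-8 | P0 8-14 | P4 14-17 | P1 17-26 | P3 26-38 |
Completion: P0=14  P1=26  P2=8  P3=38  P4=17
Turnaround (C−A): P0=14  P1=25  P2=4  P3=32  P4=6
Turnaround(P0) = completion − arrival = 14 − 0 = 14

14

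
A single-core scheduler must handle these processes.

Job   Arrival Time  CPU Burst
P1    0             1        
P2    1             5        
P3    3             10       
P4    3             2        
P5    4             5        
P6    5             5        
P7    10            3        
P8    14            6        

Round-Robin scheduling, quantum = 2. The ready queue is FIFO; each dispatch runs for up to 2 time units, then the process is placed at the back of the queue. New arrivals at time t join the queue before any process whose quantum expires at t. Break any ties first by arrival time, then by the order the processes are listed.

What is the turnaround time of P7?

Timeline: | P1 0-1 | P2 1-3 | P3 3-5 | P4 5-7 | P2 7-9 | P5 9-11 | P6 11-13 | P3 13-15 | P2 15-16 | P7 16-18 | P5 18-20 | P6 20-22 | P8 22-24 | P3 24-26 | P7 26-27 | P5 27-28 | P6 28-29 | P8 29-31 | P3 31-33 | P8 33-35 | P3 35-37 |
Completion: P1=1  P2=16  P3=37  P4=7  P5=28  P6=29  P7=27  P8=35
Turnaround (C−A): P1=1  P2=15  P3=34  P4=4  P5=24  P6=24  P7=17  P8=21
Turnaround(P7) = completion − arrival = 27 − 10 = 17

17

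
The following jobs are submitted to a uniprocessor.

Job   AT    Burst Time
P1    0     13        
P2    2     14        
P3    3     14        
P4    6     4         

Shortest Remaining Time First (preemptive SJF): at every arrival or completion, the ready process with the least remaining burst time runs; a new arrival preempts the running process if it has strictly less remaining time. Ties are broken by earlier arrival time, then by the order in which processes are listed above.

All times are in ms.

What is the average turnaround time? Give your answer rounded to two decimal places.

23.00

Timeline: | P1 0-6 | P4 6-10 | P1 10-17 | P2 17-31 | P3 31-45 |
Completion: P1=17  P2=31  P3=45  P4=10
Turnaround (C−A): P1=17  P2=29  P3=42  P4=4
Turnaround times: P1=17, P2=29, P3=42, P4=4
Average turnaround = (17+29+42+4) / 4 = 92/4 = 23.00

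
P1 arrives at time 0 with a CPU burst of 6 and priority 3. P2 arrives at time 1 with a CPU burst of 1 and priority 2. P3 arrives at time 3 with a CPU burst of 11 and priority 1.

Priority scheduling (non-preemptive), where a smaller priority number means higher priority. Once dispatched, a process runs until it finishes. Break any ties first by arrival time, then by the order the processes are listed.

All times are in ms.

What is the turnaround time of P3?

Schedule: | P1 0-6 | P3 6-17 | P2 17-18 |
Completion: P1=6  P2=18  P3=17
Turnaround(P3) = completion − arrival = 17 − 3 = 14

14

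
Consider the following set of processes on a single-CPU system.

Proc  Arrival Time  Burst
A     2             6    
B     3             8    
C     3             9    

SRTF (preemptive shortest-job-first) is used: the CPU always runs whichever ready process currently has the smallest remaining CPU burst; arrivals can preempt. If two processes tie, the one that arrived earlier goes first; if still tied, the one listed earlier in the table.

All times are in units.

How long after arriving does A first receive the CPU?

0

Timeline: | idle 0-2 | A 2-8 | B 8-16 | C 16-25 |
Completion: A=8  B=16  C=25
Response(A) = first start − arrival = 2 − 2 = 0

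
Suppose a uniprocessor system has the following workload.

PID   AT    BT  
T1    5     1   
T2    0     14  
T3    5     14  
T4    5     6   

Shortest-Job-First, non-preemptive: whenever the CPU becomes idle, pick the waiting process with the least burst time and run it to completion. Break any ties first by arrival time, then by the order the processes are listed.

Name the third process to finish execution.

Schedule: | T2 0-14 | T1 14-15 | T4 15-21 | T3 21-35 |
Completion: T1=15  T2=14  T3=35  T4=21
Finish order: T2 → T1 → T4 → T3

T4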